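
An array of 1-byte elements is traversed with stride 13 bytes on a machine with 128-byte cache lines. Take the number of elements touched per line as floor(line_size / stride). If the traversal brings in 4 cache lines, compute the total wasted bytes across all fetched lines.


Elements per line = floor(128 / 13) = 9
Bytes used per line = 9 * 1 = 9
Wasted per line = 128 - 9 = 119
Total wasted = 119 * 4 = 476

476


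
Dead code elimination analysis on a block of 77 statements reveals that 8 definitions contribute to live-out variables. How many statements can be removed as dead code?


Dead code = total statements - live definitions
= 77 - 8 = 69

69


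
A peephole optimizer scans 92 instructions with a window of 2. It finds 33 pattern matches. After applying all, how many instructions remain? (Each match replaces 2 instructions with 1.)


Each match removes 1 instructions.
Total removed = 33 * 1 = 33
Remaining = 92 - 33 = 59

59


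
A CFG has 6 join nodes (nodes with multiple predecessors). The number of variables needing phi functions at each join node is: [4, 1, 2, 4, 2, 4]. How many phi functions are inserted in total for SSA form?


Total phi functions = sum of phi functions at each join node
= 4 + 1 + 2 + 4 + 2 + 4 = 17

17


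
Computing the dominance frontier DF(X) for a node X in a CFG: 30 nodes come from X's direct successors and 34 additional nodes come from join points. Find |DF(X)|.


DF(X) = direct successor contributions + join point contributions
= 30 + 34 = 64

64


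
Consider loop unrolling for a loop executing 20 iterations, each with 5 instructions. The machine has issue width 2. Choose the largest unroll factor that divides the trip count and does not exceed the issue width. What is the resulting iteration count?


Largest divisor of 20 <= 2 is 2
New iterations = 20 / 2 = 10

10


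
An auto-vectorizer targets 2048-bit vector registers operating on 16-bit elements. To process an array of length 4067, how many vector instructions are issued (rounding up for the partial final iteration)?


Width = 2048 / 16 = 128 elements per vector op
Iterations = ceil(4067 / 128) = 32

32


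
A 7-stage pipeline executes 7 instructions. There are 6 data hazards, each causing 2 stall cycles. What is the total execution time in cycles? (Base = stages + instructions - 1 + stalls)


Base cycles = 7 + 7 - 1 = 13
Total stalls = 6 * 2 = 12
Total = 13 + 12 = 25

25


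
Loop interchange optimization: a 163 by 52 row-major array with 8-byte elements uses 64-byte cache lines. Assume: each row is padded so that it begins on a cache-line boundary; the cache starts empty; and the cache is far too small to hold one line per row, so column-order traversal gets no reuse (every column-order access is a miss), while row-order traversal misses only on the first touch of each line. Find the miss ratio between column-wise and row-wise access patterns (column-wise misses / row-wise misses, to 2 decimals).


Each row occupies 52 * 8 = 416 bytes and starts on a line boundary, so it spans ceil(416 / 64) = 7 cache lines.
Row-major traversal misses (one per line touched): 163 * ceil(52 * 8 / 64) = 1141
Column-major traversal misses (no reuse, every access misses): 163 * 52 = 8476
Ratio = 8476 / 1141 = 7.43

7.43


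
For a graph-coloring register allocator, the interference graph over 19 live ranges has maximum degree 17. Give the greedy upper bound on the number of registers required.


Greedy coloring never needs more than (max_degree + 1) colors: when coloring a vertex, at most max_degree neighbors are already colored.
Upper bound = 17 + 1 = 18

18


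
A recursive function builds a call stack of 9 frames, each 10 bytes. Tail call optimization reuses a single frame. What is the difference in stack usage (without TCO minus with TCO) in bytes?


Without TCO: 9 * 10 = 90 bytes
With TCO: reuse 1 frame = 10 bytes
Savings = 90 - 10 = 80

80


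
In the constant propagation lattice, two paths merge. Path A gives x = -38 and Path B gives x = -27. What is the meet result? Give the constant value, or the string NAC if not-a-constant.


Meet operation: if both paths give the same constant, result is that constant; if they differ, result is NAC (not-a-constant).
Path A: -38, Path B: -27 -> differ
Result: not-a-constant -> NAC

NAC


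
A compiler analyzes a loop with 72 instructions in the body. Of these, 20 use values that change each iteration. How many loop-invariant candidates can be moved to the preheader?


Invariant candidates = total - loop-dependent
= 72 - 20 = 52

52


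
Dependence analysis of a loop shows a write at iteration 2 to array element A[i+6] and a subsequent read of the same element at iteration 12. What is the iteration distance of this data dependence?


Distance = read iteration - write iteration
= 12 - 2 = 10

10


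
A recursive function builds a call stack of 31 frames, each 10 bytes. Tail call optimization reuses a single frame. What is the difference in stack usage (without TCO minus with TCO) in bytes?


Without TCO: 31 * 10 = 310 bytes
With TCO: reuse 1 frame = 10 bytes
Savings = 310 - 10 = 300

300


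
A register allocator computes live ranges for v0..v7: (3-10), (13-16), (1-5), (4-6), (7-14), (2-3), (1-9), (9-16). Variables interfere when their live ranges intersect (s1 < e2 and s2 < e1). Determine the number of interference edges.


Check all pairs for overlapping intervals.
Two intervals (s1,e1) and (s2,e2) overlap if s1 < e2 and s2 < e1.
v0 (3-10) vs v1..v7: overlaps v2, v3, v4, v6, v7 -> 5
v1 (13-16) vs v2..v7: overlaps v4, v7 -> 2
v2 (1-5) vs v3..v7: overlaps v3, v5, v6 -> 3
v3 (4-6) vs v4..v7: overlaps v6 -> 1
v4 (7-14) vs v5..v7: overlaps v6, v7 -> 2
v5 (2-3) vs v6..v7: overlaps v6 -> 1
v6 (1-9) vs v7: overlaps none -> 0
Total overlapping pairs = 5 + 2 + 3 + 1 + 2 + 1 + 0 = 14

14


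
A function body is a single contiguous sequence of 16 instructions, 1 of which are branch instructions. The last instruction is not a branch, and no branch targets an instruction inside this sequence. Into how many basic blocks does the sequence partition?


With no in-sequence branch targets, the leaders are the first instruction plus the instruction after each branch.
Number of basic blocks = branches + 1
= 1 + 1 = 2

2


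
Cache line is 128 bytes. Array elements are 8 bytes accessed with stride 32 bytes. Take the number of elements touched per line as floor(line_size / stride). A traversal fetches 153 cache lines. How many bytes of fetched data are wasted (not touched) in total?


Elements per line = floor(128 / 32) = 4
Bytes used per line = 4 * 8 = 32
Wasted per line = 128 - 32 = 96
Total wasted = 96 * 153 = 14688

14688


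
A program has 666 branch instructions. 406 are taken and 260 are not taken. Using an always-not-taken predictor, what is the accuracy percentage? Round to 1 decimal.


Predictor: always-not-taken
Correct predictions = 260
Accuracy = 260 / 666 * 100 = 39.0%

39.0


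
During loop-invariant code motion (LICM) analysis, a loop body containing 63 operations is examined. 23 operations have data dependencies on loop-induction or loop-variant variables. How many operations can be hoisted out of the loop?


Invariant candidates = total - loop-dependent
= 63 - 23 = 40

40


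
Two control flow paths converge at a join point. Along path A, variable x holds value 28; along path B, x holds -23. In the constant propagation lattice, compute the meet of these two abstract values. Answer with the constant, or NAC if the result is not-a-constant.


Meet operation: if both paths give the same constant, result is that constant; if they differ, result is NAC (not-a-constant).
Path A: 28, Path B: -23 -> differ
Result: not-a-constant -> NAC

NAC


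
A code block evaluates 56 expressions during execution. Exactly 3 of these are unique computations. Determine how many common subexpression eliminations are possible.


CSE count = total expressions - unique expressions
= 56 - 3 = 53

53


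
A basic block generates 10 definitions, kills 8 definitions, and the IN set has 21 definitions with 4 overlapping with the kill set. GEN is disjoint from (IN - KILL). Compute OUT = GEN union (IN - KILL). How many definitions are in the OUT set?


IN - KILL: 21 - 4 = 17 surviving definitions
OUT = GEN + surviving = 10 + 17 = 27

27


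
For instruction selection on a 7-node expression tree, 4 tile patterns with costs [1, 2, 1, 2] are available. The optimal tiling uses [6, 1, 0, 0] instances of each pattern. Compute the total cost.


Total cost = sum(count_i * cost_i)
= 6*1 + 1*2 + 0*1 + 0*2
= 8

8


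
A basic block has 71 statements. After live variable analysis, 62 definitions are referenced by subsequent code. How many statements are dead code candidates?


Dead code = total statements - live definitions
= 71 - 62 = 9

9


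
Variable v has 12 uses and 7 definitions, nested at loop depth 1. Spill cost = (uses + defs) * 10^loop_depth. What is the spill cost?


uses + defs = 12 + 7 = 19
10^1 = 10
Spill cost = 19 * 10 = 190

190


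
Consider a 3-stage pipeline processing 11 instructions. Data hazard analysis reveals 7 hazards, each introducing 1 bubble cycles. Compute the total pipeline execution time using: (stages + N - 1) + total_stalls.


Base cycles = 3 + 11 - 1 = 13
Total stalls = 7 * 1 = 7
Total = 13 + 7 = 20

20


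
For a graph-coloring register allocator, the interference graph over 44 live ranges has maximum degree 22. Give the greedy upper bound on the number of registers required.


Greedy coloring never needs more than (max_degree + 1) colors: when coloring a vertex, at most max_degree neighbors are already colored.
Upper bound = 22 + 1 = 23

23


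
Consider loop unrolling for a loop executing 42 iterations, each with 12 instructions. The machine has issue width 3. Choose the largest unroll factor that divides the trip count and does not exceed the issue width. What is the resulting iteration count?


Largest divisor of 42 <= 3 is 3
New iterations = 42 / 3 = 14

14


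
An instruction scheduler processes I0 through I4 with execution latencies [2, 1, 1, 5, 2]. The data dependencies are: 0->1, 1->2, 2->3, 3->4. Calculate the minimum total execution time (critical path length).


Compute longest path through dependency graph: dist(Ik) = max over predecessors of dist + latency(Ik).
dist(I0) = latency 2 = 2
dist(I1) = dist(I0) + 1 = 2 + 1 = 3
dist(I2) = dist(I1) + 1 = 3 + 1 = 4
dist(I3) = dist(I2) + 5 = 4 + 5 = 9
dist(I4) = dist(I3) + 2 = 9 + 2 = 11
Critical path = max dist = 11

11


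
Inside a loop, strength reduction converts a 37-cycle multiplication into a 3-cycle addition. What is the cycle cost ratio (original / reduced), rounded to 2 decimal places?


Ratio = mult_cost / add_cost = 37 / 3 = 12.33

12.33


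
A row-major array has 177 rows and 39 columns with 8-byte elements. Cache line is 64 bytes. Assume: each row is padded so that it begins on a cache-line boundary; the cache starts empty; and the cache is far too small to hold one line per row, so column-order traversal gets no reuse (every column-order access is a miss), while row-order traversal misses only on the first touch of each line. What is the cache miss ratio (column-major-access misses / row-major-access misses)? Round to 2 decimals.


Each row occupies 39 * 8 = 312 bytes and starts on a line boundary, so it spans ceil(312 / 64) = 5 cache lines.
Row-major traversal misses (one per line touched): 177 * ceil(39 * 8 / 64) = 885
Column-major traversal misses (no reuse, every access misses): 177 * 39 = 6903
Ratio = 6903 / 885 = 7.8

7.8


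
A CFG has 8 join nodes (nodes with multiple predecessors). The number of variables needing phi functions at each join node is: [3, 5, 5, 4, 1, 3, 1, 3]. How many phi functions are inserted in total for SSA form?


Total phi functions = sum of phi functions at each join node
= 3 + 5 + 5 + 4 + 1 + 3 + 1 + 3 = 25

25


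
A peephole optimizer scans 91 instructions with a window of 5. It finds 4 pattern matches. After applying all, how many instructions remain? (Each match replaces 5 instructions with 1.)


Each match removes 4 instructions.
Total removed = 4 * 4 = 16
Remaining = 91 - 16 = 75

75


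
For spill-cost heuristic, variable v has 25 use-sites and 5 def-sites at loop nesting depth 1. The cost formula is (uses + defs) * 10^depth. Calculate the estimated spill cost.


uses + defs = 25 + 5 = 30
10^1 = 10
Spill cost = 30 * 10 = 300

300


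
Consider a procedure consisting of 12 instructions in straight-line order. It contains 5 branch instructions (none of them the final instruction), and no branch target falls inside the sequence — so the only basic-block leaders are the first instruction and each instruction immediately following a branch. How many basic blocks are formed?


With no in-sequence branch targets, the leaders are the first instruction plus the instruction after each branch.
Number of basic blocks = branches + 1
= 5 + 1 = 6

6


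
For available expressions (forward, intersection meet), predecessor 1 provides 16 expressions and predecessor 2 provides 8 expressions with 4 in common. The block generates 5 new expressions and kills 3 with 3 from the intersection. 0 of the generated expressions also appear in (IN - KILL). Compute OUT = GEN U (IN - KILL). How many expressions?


IN = intersection of predecessors = 4
IN - KILL = 4 - 3 = 1
|OUT| = |GEN| + |IN - KILL| - |GEN ∩ (IN - KILL)| = 5 + 1 - 0 = 6

6


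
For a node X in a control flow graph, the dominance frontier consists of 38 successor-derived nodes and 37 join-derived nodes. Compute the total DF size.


DF(X) = direct successor contributions + join point contributions
= 38 + 37 = 75

75


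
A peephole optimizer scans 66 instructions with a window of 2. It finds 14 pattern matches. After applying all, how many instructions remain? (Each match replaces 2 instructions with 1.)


Each match removes 1 instructions.
Total removed = 14 * 1 = 14
Remaining = 66 - 14 = 52

52


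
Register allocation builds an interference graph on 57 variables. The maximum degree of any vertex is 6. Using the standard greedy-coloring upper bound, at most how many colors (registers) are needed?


Greedy coloring never needs more than (max_degree + 1) colors: when coloring a vertex, at most max_degree neighbors are already colored.
Upper bound = 6 + 1 = 7

7


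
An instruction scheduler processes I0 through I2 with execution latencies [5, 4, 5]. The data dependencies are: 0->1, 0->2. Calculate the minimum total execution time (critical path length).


Compute longest path through dependency graph: dist(Ik) = max over predecessors of dist + latency(Ik).
dist(I0) = latency 5 = 5
dist(I1) = dist(I0) + 4 = 5 + 4 = 9
dist(I2) = dist(I0) + 5 = 5 + 5 = 10
Critical path = max dist = 10

10


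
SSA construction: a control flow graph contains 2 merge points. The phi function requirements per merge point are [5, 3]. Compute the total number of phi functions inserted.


Total phi functions = sum of phi functions at each join node
= 5 + 3 = 8

8


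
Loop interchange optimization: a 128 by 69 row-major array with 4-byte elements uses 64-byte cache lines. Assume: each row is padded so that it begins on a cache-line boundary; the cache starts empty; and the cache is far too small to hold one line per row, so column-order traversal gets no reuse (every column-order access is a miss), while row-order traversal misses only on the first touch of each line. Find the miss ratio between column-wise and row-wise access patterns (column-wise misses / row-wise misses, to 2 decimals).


Each row occupies 69 * 4 = 276 bytes and starts on a line boundary, so it spans ceil(276 / 64) = 5 cache lines.
Row-major traversal misses (one per line touched): 128 * ceil(69 * 4 / 64) = 640
Column-major traversal misses (no reuse, every access misses): 128 * 69 = 8832
Ratio = 8832 / 640 = 13.8

13.8


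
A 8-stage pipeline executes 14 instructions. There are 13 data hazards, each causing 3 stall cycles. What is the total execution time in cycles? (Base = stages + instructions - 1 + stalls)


Base cycles = 8 + 14 - 1 = 21
Total stalls = 13 * 3 = 39
Total = 21 + 39 = 60

60


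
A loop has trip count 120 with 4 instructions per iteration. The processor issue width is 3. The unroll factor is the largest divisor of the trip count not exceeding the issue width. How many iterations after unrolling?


Largest divisor of 120 <= 3 is 3
New iterations = 120 / 3 = 40

40


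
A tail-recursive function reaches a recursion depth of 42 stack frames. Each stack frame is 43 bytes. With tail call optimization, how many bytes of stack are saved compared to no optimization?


Without TCO: 42 * 43 = 1806 bytes
With TCO: reuse 1 frame = 43 bytes
Savings = 1806 - 43 = 1763

1763


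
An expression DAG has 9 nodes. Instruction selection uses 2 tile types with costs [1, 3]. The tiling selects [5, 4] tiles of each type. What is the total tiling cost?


Total cost = sum(count_i * cost_i)
= 5*1 + 4*3
= 17

17


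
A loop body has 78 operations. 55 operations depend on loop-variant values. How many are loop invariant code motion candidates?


Invariant candidates = total - loop-dependent
= 78 - 55 = 23

23


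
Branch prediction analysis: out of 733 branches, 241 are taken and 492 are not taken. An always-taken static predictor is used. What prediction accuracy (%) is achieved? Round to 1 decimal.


Predictor: always-taken
Correct predictions = 241
Accuracy = 241 / 733 * 100 = 32.9%

32.9


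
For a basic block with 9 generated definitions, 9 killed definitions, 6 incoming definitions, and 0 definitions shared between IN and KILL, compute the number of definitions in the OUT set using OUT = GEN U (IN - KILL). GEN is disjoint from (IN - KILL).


IN - KILL: 6 - 0 = 6 surviving definitions
OUT = GEN + surviving = 9 + 6 = 15

15


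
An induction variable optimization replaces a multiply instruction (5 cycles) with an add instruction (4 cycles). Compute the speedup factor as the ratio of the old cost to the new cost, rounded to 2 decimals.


Ratio = mult_cost / add_cost = 5 / 4 = 1.25

1.25


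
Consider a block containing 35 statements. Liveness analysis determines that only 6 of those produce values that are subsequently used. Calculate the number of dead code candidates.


Dead code = total statements - live definitions
= 35 - 6 = 29

29


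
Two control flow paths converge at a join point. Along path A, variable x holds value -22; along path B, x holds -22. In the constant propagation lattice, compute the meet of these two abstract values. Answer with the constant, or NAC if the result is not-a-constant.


Meet operation: if both paths give the same constant, result is that constant; if they differ, result is NAC (not-a-constant).
Path A: -22, Path B: -22 -> equal
Result: constant -> -22

-22


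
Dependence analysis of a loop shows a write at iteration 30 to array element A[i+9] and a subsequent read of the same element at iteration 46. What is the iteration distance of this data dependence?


Distance = read iteration - write iteration
= 46 - 30 = 16

16


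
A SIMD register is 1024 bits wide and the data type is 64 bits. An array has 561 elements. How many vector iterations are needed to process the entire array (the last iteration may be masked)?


Width = 1024 / 64 = 16 elements per vector op
Iterations = ceil(561 / 16) = 36

36


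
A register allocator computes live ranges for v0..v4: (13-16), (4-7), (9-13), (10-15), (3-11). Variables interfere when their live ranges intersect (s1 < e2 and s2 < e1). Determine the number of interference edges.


Check all pairs for overlapping intervals.
Two intervals (s1,e1) and (s2,e2) overlap if s1 < e2 and s2 < e1.
v0 (13-16) vs v1..v4: overlaps v3 -> 1
v1 (4-7) vs v2..v4: overlaps v4 -> 1
v2 (9-13) vs v3..v4: overlaps v3, v4 -> 2
v3 (10-15) vs v4: overlaps v4 -> 1
Total overlapping pairs = 1 + 1 + 2 + 1 = 5

5


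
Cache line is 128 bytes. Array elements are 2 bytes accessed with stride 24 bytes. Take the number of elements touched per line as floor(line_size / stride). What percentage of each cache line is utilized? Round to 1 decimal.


Elements per cache line = floor(128 / 24) = 5
Bytes used = 5 * 2 = 10
Utilization = 10 / 128 * 100 = 7.8%

7.8


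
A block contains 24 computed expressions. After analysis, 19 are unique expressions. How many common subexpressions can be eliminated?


CSE count = total expressions - unique expressions
= 24 - 19 = 5

5


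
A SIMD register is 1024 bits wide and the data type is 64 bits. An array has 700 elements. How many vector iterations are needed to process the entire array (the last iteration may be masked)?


Width = 1024 / 64 = 16 elements per vector op
Iterations = ceil(700 / 16) = 44

44


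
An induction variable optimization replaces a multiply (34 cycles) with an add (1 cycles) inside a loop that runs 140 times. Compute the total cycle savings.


Per-iteration saving = 34 - 1 = 33
Total saved = 140 * 33 = 4620

4620


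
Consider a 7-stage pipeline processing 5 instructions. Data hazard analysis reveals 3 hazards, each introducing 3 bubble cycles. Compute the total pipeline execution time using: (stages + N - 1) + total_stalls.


Base cycles = 7 + 5 - 1 = 11
Total stalls = 3 * 3 = 9
Total = 11 + 9 = 20

20


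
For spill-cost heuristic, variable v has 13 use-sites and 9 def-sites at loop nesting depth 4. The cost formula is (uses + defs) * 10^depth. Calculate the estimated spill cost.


uses + defs = 13 + 9 = 22
10^4 = 10000
Spill cost = 22 * 10000 = 220000

220000


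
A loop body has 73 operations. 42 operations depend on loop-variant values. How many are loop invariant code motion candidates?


Invariant candidates = total - loop-dependent
= 73 - 42 = 31

31


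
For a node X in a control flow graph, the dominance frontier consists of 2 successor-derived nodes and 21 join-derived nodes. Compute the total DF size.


DF(X) = direct successor contributions + join point contributions
= 2 + 21 = 23

23


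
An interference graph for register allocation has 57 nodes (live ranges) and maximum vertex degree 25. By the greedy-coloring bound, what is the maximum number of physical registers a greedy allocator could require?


Greedy coloring never needs more than (max_degree + 1) colors: when coloring a vertex, at most max_degree neighbors are already colored.
Upper bound = 25 + 1 = 26

26


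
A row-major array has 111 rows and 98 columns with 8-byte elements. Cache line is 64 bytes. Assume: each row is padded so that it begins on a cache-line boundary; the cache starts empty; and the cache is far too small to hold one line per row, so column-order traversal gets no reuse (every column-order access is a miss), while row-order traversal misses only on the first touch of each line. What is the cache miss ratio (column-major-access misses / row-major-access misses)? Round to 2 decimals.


Each row occupies 98 * 8 = 784 bytes and starts on a line boundary, so it spans ceil(784 / 64) = 13 cache lines.
Row-major traversal misses (one per line touched): 111 * ceil(98 * 8 / 64) = 1443
Column-major traversal misses (no reuse, every access misses): 111 * 98 = 10878
Ratio = 10878 / 1443 = 7.54

7.54


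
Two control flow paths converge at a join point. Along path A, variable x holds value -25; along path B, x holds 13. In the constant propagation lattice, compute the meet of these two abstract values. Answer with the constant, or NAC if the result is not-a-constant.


Meet operation: if both paths give the same constant, result is that constant; if they differ, result is NAC (not-a-constant).
Path A: -25, Path B: 13 -> differ
Result: not-a-constant -> NAC

NAC


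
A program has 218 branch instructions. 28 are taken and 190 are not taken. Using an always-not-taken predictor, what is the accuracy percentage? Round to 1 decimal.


Predictor: always-not-taken
Correct predictions = 190
Accuracy = 190 / 218 * 100 = 87.2%

87.2


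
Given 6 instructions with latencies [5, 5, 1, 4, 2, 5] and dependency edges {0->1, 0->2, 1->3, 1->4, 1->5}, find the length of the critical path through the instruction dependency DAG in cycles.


Compute longest path through dependency graph: dist(Ik) = max over predecessors of dist + latency(Ik).
dist(I0) = latency 5 = 5
dist(I1) = dist(I0) + 5 = 5 + 5 = 10
dist(I2) = dist(I0) + 1 = 5 + 1 = 6
dist(I3) = dist(I1) + 4 = 10 + 4 = 14
dist(I4) = dist(I1) + 2 = 10 + 2 = 12
dist(I5) = dist(I1) + 5 = 10 + 5 = 15
Critical path = max dist = 15

15


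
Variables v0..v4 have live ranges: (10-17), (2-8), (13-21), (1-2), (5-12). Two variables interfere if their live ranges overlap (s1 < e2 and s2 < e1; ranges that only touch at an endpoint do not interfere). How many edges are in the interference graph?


Check all pairs for overlapping intervals.
Two intervals (s1,e1) and (s2,e2) overlap if s1 < e2 and s2 < e1.
v0 (10-17) vs v1..v4: overlaps v2, v4 -> 2
v1 (2-8) vs v2..v4: overlaps v4 -> 1
v2 (13-21) vs v3..v4: overlaps none -> 0
v3 (1-2) vs v4: overlaps none -> 0
Total overlapping pairs = 2 + 1 + 0 + 0 = 3

3


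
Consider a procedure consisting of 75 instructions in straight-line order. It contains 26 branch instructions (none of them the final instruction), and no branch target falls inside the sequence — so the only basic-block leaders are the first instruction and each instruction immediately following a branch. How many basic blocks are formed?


With no in-sequence branch targets, the leaders are the first instruction plus the instruction after each branch.
Number of basic blocks = branches + 1
= 26 + 1 = 27

27


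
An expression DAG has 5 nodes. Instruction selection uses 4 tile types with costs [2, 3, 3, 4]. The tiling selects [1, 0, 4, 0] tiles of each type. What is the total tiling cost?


Total cost = sum(count_i * cost_i)
= 1*2 + 0*3 + 4*3 + 0*4
= 14

14


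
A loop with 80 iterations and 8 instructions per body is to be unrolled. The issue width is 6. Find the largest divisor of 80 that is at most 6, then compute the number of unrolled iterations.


Largest divisor of 80 <= 6 is 5
New iterations = 80 / 5 = 16

16


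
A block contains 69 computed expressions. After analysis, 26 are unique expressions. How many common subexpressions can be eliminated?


CSE count = total expressions - unique expressions
= 69 - 26 = 43

43


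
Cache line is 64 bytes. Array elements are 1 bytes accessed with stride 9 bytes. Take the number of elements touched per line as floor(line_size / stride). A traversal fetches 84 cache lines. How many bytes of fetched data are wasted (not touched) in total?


Elements per line = floor(64 / 9) = 7
Bytes used per line = 7 * 1 = 7
Wasted per line = 64 - 7 = 57
Total wasted = 57 * 84 = 4788

4788


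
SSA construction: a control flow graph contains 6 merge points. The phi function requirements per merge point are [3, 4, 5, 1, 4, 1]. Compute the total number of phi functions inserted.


Total phi functions = sum of phi functions at each join node
= 3 + 4 + 5 + 1 + 4 + 1 = 18

18


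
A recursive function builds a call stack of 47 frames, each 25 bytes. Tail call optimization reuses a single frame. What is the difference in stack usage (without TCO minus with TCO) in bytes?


Without TCO: 47 * 25 = 1175 bytes
With TCO: reuse 1 frame = 25 bytes
Savings = 1175 - 25 = 1150

1150


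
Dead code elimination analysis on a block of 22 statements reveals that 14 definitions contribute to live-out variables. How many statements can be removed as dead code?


Dead code = total statements - live definitions
= 22 - 14 = 8

8


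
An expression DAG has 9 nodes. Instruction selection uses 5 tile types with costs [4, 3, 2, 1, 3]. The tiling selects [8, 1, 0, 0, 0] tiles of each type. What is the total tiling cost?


Total cost = sum(count_i * cost_i)
= 8*4 + 1*3 + 0*2 + 0*1 + 0*3
= 35

35


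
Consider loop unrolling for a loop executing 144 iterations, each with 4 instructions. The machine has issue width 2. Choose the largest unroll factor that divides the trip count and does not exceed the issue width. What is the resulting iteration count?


Largest divisor of 144 <= 2 is 2
New iterations = 144 / 2 = 72

72


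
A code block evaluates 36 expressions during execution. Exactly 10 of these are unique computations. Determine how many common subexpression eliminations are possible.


CSE count = total expressions - unique expressions
= 36 - 10 = 26

26


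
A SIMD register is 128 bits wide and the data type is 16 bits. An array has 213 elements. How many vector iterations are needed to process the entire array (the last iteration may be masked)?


Width = 128 / 16 = 8 elements per vector op
Iterations = ceil(213 / 8) = 27

27


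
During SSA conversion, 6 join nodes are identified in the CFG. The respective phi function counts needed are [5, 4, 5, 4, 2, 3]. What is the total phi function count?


Total phi functions = sum of phi functions at each join node
= 5 + 4 + 5 + 4 + 2 + 3 = 23

23


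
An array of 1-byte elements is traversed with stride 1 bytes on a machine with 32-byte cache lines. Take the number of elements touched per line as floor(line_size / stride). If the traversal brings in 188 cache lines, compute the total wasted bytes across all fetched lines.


Elements per line = floor(32 / 1) = 32
Bytes used per line = 32 * 1 = 32
Wasted per line = 32 - 32 = 0
Total wasted = 0 * 188 = 0

0


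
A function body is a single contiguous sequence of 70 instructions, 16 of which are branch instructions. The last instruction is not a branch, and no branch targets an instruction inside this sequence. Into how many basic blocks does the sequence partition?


With no in-sequence branch targets, the leaders are the first instruction plus the instruction after each branch.
Number of basic blocks = branches + 1
= 16 + 1 = 17

17


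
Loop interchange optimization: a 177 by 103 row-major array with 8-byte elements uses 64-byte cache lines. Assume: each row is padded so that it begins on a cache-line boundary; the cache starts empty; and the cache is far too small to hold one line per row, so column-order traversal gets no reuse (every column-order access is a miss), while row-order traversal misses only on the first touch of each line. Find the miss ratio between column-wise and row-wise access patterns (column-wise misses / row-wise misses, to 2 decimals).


Each row occupies 103 * 8 = 824 bytes and starts on a line boundary, so it spans ceil(824 / 64) = 13 cache lines.
Row-major traversal misses (one per line touched): 177 * ceil(103 * 8 / 64) = 2301
Column-major traversal misses (no reuse, every access misses): 177 * 103 = 18231
Ratio = 18231 / 2301 = 7.92

7.92


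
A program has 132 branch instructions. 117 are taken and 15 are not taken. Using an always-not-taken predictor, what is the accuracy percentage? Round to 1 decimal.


Predictor: always-not-taken
Correct predictions = 15
Accuracy = 15 / 132 * 100 = 11.4%

11.4


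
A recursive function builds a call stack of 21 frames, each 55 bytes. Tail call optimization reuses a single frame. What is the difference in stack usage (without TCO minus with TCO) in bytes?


Without TCO: 21 * 55 = 1155 bytes
With TCO: reuse 1 frame = 55 bytes
Savings = 1155 - 55 = 1100

1100


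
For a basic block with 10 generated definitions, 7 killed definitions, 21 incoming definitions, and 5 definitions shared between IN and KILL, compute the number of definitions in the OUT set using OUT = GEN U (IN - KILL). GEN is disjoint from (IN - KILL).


IN - KILL: 21 - 5 = 16 surviving definitions
OUT = GEN + surviving = 10 + 16 = 26

26


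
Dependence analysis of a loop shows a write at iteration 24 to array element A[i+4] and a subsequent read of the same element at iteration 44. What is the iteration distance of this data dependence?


Distance = read iteration - write iteration
= 44 - 24 = 20

20


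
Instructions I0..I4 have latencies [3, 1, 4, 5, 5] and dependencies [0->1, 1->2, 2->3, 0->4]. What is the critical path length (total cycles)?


Compute longest path through dependency graph: dist(Ik) = max over predecessors of dist + latency(Ik).
dist(I0) = latency 3 = 3
dist(I1) = dist(I0) + 1 = 3 + 1 = 4
dist(I2) = dist(I1) + 4 = 4 + 4 = 8
dist(I3) = dist(I2) + 5 = 8 + 5 = 13
dist(I4) = dist(I0) + 5 = 3 + 5 = 8
Critical path = max dist = 13

13


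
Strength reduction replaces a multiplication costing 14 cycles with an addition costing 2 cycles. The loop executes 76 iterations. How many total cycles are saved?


Per-iteration saving = 14 - 2 = 12
Total saved = 76 * 12 = 912

912


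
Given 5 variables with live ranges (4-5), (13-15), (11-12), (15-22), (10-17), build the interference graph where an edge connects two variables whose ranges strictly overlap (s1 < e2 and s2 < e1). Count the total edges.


Check all pairs for overlapping intervals.
Two intervals (s1,e1) and (s2,e2) overlap if s1 < e2 and s2 < e1.
v0 (4-5) vs v1..v4: overlaps none -> 0
v1 (13-15) vs v2..v4: overlaps v4 -> 1
v2 (11-12) vs v3..v4: overlaps v4 -> 1
v3 (15-22) vs v4: overlaps v4 -> 1
Total overlapping pairs = 0 + 1 + 1 + 1 = 3

3


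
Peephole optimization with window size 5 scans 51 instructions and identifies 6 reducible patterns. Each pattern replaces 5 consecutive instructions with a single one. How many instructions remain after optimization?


Each match removes 4 instructions.
Total removed = 6 * 4 = 24
Remaining = 51 - 24 = 27

27


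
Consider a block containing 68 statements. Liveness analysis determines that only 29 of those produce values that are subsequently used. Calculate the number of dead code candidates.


Dead code = total statements - live definitions
= 68 - 29 = 39

39


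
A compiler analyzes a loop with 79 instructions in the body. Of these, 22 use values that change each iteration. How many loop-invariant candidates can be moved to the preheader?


Invariant candidates = total - loop-dependent
= 79 - 22 = 57

57


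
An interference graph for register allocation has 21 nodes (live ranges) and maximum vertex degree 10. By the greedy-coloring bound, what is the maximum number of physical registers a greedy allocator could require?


Greedy coloring never needs more than (max_degree + 1) colors: when coloring a vertex, at most max_degree neighbors are already colored.
Upper bound = 10 + 1 = 11

11


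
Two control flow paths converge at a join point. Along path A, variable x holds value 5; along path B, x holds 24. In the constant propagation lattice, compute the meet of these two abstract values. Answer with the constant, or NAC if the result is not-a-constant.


Meet operation: if both paths give the same constant, result is that constant; if they differ, result is NAC (not-a-constant).
Path A: 5, Path B: 24 -> differ
Result: not-a-constant -> NAC

NAC


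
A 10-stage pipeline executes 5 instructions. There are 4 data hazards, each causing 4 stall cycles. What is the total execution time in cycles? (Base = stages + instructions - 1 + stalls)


Base cycles = 10 + 5 - 1 = 14
Total stalls = 4 * 4 = 16
Total = 14 + 16 = 30

30


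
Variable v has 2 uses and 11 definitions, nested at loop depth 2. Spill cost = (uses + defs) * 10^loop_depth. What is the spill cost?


uses + defs = 2 + 11 = 13
10^2 = 100
Spill cost = 13 * 100 = 1300

1300


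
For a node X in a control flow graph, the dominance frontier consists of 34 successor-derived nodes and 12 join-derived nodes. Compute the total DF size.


DF(X) = direct successor contributions + join point contributions
= 34 + 12 = 46

46


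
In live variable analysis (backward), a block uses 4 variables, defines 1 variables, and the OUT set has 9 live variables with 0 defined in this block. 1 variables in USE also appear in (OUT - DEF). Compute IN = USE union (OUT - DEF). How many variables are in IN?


OUT - DEF: 9 - 0 = 9
|IN| = |USE| + |OUT - DEF| - |USE ∩ (OUT - DEF)| = 4 + 9 - 1 = 12

12


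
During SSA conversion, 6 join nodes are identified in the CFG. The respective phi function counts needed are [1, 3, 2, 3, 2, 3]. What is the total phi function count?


Total phi functions = sum of phi functions at each join node
= 1 + 3 + 2 + 3 + 2 + 3 = 14

14


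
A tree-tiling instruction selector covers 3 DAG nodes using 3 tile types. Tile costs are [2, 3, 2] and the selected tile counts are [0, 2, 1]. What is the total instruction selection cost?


Total cost = sum(count_i * cost_i)
= 0*2 + 2*3 + 1*2
= 8

8


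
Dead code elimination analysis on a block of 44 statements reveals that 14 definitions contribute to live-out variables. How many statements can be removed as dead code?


Dead code = total statements - live definitions
= 44 - 14 = 30

30


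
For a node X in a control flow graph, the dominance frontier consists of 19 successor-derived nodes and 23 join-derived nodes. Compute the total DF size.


DF(X) = direct successor contributions + join point contributions
= 19 + 23 = 42

42


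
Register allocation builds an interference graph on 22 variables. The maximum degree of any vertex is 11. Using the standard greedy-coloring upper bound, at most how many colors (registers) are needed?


Greedy coloring never needs more than (max_degree + 1) colors: when coloring a vertex, at most max_degree neighbors are already colored.
Upper bound = 11 + 1 = 12

12


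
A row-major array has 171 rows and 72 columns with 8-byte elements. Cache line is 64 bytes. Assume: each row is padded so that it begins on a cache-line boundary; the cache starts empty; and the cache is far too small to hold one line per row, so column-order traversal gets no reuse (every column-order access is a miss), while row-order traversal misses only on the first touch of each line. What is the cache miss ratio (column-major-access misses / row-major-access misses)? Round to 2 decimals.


Each row occupies 72 * 8 = 576 bytes and starts on a line boundary, so it spans ceil(576 / 64) = 9 cache lines.
Row-major traversal misses (one per line touched): 171 * ceil(72 * 8 / 64) = 1539
Column-major traversal misses (no reuse, every access misses): 171 * 72 = 12312
Ratio = 12312 / 1539 = 8.0

8.0


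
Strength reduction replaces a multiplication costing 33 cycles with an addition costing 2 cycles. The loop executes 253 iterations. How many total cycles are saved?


Per-iteration saving = 33 - 2 = 31
Total saved = 253 * 31 = 7843

7843


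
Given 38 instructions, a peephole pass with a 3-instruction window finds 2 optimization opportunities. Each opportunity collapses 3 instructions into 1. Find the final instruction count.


Each match removes 2 instructions.
Total removed = 2 * 2 = 4
Remaining = 38 - 4 = 34

34


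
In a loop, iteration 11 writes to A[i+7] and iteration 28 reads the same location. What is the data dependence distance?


Distance = read iteration - write iteration
= 28 - 11 = 17

17


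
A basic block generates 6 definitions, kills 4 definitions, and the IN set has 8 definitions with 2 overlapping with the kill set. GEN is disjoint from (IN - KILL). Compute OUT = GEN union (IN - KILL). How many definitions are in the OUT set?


IN - KILL: 8 - 2 = 6 surviving definitions
OUT = GEN + surviving = 6 + 6 = 12

12


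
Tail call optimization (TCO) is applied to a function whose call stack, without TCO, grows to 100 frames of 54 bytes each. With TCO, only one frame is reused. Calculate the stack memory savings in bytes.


Without TCO: 100 * 54 = 5400 bytes
With TCO: reuse 1 frame = 54 bytes
Savings = 5400 - 54 = 5346

5346


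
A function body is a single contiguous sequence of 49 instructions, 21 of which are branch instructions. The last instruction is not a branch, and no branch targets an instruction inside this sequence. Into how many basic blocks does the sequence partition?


With no in-sequence branch targets, the leaders are the first instruction plus the instruction after each branch.
Number of basic blocks = branches + 1
= 21 + 1 = 22

22
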